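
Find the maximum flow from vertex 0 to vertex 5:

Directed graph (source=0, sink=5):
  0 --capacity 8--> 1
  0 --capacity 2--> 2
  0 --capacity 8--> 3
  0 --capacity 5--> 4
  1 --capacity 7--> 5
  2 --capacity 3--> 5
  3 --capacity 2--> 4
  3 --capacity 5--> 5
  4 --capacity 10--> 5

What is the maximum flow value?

Computing max flow:
  Flow on (0->1): 7/8
  Flow on (0->2): 2/2
  Flow on (0->3): 7/8
  Flow on (0->4): 5/5
  Flow on (1->5): 7/7
  Flow on (2->5): 2/3
  Flow on (3->4): 2/2
  Flow on (3->5): 5/5
  Flow on (4->5): 7/10
Maximum flow = 21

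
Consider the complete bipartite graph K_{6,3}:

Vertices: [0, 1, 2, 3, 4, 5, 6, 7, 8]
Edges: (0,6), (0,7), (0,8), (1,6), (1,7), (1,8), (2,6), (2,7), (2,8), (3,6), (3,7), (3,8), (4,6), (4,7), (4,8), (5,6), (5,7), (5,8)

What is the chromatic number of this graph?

K_{6,3} is bipartite: vertices split into two independent sets of size 6 and 3.
Color one set 0, the other 1. No adjacent vertices share a color.
Chromatic number = 2.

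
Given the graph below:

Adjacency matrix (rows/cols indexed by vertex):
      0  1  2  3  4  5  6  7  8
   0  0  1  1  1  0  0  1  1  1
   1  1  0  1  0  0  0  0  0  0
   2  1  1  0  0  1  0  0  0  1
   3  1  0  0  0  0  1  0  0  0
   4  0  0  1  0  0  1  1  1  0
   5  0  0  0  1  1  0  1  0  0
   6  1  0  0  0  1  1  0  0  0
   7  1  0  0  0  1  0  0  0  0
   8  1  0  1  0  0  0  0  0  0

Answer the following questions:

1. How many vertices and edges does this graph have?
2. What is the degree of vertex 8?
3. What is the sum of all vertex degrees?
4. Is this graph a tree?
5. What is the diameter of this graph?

Count: 9 vertices, 14 edges.
Vertex 8 has neighbors [0, 2], degree = 2.
Handshaking lemma: 2 * 14 = 28.
A tree on 9 vertices has 8 edges. This graph has 14 edges (6 extra). Not a tree.
Diameter (longest shortest path) = 3.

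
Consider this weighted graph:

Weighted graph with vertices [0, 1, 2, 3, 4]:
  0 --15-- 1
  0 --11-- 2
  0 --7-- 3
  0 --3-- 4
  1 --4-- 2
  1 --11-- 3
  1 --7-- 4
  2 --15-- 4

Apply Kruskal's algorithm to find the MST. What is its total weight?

Applying Kruskal's algorithm (sort edges by weight, add if no cycle):
  Add (0,4) w=3
  Add (1,2) w=4
  Add (0,3) w=7
  Add (1,4) w=7
  Skip (0,2) w=11 (creates cycle)
  Skip (1,3) w=11 (creates cycle)
  Skip (0,1) w=15 (creates cycle)
  Skip (2,4) w=15 (creates cycle)
MST weight = 21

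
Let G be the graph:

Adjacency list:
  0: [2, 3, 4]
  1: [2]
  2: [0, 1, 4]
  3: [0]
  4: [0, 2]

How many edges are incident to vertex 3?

Vertex 3 has neighbors [0], so deg(3) = 1.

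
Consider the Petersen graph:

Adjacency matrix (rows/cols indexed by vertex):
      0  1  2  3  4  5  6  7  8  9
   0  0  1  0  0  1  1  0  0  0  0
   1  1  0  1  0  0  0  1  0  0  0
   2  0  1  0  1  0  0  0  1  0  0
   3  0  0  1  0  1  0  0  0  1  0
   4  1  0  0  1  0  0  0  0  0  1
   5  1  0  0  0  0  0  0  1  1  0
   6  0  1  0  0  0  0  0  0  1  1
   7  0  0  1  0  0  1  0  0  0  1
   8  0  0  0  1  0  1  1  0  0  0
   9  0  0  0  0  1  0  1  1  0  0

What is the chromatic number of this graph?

The Petersen graph contains odd cycles (e.g. the outer 5-cycle), so chi >= 3.
A proper 3-coloring exists (it is a well-known 3-chromatic graph).
Chromatic number = 3.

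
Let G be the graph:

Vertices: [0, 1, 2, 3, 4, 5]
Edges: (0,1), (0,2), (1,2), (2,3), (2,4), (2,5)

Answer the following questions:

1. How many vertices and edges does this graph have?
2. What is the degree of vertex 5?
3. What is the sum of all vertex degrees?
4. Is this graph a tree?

Count: 6 vertices, 6 edges.
Vertex 5 has neighbors [2], degree = 1.
Handshaking lemma: 2 * 6 = 12.
A tree on 6 vertices has 5 edges. This graph has 6 edges (1 extra). Not a tree.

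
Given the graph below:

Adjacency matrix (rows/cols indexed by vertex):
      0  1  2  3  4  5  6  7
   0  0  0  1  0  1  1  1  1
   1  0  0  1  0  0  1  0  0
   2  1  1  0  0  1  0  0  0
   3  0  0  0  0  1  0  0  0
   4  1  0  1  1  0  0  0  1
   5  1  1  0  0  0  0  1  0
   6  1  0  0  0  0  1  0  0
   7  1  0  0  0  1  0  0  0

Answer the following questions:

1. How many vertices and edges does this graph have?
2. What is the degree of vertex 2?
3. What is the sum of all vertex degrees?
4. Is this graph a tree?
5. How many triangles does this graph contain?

Count: 8 vertices, 11 edges.
Vertex 2 has neighbors [0, 1, 4], degree = 3.
Handshaking lemma: 2 * 11 = 22.
A tree on 8 vertices has 7 edges. This graph has 11 edges (4 extra). Not a tree.
Number of triangles = 3.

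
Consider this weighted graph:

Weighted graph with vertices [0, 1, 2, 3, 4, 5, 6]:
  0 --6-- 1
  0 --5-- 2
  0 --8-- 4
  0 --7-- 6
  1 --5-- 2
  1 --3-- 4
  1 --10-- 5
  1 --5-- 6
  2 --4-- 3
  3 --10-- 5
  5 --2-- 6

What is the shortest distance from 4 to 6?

Using Dijkstra's algorithm from vertex 4:
Shortest path: 4 -> 1 -> 6
Total weight: 3 + 5 = 8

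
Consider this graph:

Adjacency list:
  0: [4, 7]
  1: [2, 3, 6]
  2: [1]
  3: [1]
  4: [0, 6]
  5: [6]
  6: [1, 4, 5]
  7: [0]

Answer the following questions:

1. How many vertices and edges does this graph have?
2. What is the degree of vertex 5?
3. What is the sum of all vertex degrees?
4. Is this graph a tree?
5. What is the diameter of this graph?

Count: 8 vertices, 7 edges.
Vertex 5 has neighbors [6], degree = 1.
Handshaking lemma: 2 * 7 = 14.
A graph is a tree iff it is connected and has exactly n-1 edges. This graph is connected (all 8 vertices in one component) and has 8-1 = 7 edges. It is a tree.
Diameter (longest shortest path) = 5.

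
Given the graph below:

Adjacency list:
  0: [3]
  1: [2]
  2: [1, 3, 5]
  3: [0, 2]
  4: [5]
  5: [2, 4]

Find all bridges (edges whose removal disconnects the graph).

A bridge is an edge whose removal increases the number of connected components.
Bridges found: (0,3), (1,2), (2,3), (2,5), (4,5)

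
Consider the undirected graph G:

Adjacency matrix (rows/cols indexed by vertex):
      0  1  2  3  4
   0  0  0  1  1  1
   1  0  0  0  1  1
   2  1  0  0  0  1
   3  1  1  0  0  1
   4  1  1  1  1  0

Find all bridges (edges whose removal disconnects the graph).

No bridges found. The graph is 2-edge-connected (no single edge removal disconnects it).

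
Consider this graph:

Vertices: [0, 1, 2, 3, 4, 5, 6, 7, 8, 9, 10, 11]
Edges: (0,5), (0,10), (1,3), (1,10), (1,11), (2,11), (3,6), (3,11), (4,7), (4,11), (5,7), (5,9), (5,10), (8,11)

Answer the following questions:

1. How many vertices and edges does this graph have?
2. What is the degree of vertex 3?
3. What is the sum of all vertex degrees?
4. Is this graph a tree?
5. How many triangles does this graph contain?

Count: 12 vertices, 14 edges.
Vertex 3 has neighbors [1, 6, 11], degree = 3.
Handshaking lemma: 2 * 14 = 28.
A tree on 12 vertices has 11 edges. This graph has 14 edges (3 extra). Not a tree.
Number of triangles = 2.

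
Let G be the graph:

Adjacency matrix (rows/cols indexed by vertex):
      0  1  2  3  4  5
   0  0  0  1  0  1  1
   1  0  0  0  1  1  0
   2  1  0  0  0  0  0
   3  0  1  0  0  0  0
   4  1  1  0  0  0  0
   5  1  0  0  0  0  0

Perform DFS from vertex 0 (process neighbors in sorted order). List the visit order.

DFS from vertex 0 (neighbors processed in ascending order):
Visit order: 0, 2, 4, 1, 3, 5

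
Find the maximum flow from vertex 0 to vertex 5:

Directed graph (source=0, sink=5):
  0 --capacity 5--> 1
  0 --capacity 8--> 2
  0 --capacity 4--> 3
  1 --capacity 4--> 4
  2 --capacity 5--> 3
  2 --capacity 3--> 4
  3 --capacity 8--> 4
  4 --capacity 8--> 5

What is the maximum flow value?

Computing max flow:
  Flow on (0->2): 4/8
  Flow on (0->3): 4/4
  Flow on (2->3): 4/5
  Flow on (3->4): 8/8
  Flow on (4->5): 8/8
Maximum flow = 8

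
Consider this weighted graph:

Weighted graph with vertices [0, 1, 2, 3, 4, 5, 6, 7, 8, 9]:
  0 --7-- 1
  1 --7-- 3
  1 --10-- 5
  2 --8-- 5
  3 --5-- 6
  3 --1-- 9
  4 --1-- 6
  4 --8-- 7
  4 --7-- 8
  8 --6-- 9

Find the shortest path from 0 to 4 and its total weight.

Using Dijkstra's algorithm from vertex 0:
Shortest path: 0 -> 1 -> 3 -> 6 -> 4
Total weight: 7 + 7 + 5 + 1 = 20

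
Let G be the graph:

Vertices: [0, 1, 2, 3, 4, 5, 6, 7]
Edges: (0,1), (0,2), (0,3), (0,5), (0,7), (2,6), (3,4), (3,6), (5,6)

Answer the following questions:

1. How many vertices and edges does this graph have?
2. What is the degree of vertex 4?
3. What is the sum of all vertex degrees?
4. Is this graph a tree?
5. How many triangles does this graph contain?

Count: 8 vertices, 9 edges.
Vertex 4 has neighbors [3], degree = 1.
Handshaking lemma: 2 * 9 = 18.
A tree on 8 vertices has 7 edges. This graph has 9 edges (2 extra). Not a tree.
Number of triangles = 0.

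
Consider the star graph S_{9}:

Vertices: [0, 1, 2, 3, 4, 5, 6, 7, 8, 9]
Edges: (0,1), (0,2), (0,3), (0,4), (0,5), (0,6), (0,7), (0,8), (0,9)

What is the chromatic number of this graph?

S_{9} has one hub adjacent to 9 leaves; leaves are pairwise non-adjacent.
Color the hub 0 and every leaf 1.
Chromatic number = 2.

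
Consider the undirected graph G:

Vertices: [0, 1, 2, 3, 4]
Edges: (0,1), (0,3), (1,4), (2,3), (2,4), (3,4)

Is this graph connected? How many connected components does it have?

Checking connectivity: the graph has 1 connected component(s).
All vertices are reachable from each other. The graph IS connected.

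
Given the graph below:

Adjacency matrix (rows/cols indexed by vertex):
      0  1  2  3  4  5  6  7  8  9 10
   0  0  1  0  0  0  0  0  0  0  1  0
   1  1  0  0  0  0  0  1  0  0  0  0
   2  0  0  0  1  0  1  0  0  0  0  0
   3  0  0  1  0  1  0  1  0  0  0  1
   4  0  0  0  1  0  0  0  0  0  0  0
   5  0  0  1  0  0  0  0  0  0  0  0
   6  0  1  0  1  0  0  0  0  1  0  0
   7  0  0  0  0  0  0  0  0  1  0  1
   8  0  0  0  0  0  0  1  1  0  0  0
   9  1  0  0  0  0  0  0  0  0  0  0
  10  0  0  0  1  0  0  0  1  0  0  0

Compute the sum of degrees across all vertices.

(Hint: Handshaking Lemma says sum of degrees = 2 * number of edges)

Count edges: 11 edges.
By Handshaking Lemma: sum of degrees = 2 * 11 = 22.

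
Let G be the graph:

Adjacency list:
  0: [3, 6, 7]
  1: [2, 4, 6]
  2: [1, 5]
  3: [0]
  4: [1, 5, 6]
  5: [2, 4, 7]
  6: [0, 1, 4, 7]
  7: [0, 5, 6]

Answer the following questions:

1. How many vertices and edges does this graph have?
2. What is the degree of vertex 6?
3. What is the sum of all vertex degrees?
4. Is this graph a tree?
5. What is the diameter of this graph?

Count: 8 vertices, 11 edges.
Vertex 6 has neighbors [0, 1, 4, 7], degree = 4.
Handshaking lemma: 2 * 11 = 22.
A tree on 8 vertices has 7 edges. This graph has 11 edges (4 extra). Not a tree.
Diameter (longest shortest path) = 4.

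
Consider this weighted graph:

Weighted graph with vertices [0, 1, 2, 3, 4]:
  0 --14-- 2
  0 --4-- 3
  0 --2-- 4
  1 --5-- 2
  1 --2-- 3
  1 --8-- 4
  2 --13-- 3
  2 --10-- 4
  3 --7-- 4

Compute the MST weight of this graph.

Applying Kruskal's algorithm (sort edges by weight, add if no cycle):
  Add (0,4) w=2
  Add (1,3) w=2
  Add (0,3) w=4
  Add (1,2) w=5
  Skip (3,4) w=7 (creates cycle)
  Skip (1,4) w=8 (creates cycle)
  Skip (2,4) w=10 (creates cycle)
  Skip (2,3) w=13 (creates cycle)
  Skip (0,2) w=14 (creates cycle)
MST weight = 13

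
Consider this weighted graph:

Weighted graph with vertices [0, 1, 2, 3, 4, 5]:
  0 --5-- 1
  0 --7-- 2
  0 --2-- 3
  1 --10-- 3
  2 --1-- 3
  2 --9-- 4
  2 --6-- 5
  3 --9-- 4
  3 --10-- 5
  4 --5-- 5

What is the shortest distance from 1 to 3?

Using Dijkstra's algorithm from vertex 1:
Shortest path: 1 -> 0 -> 3
Total weight: 5 + 2 = 7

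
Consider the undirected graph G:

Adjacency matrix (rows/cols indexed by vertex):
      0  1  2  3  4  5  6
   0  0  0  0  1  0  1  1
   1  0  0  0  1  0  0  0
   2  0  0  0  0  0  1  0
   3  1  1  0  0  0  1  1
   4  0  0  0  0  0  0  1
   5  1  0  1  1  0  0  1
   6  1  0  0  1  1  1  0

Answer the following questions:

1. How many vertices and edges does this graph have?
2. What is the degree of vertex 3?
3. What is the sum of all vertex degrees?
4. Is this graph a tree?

Count: 7 vertices, 9 edges.
Vertex 3 has neighbors [0, 1, 5, 6], degree = 4.
Handshaking lemma: 2 * 9 = 18.
A tree on 7 vertices has 6 edges. This graph has 9 edges (3 extra). Not a tree.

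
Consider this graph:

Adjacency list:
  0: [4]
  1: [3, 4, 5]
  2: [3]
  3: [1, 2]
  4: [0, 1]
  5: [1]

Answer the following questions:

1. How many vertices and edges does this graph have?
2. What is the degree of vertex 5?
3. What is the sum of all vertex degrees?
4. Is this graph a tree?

Count: 6 vertices, 5 edges.
Vertex 5 has neighbors [1], degree = 1.
Handshaking lemma: 2 * 5 = 10.
A graph is a tree iff it is connected and has exactly n-1 edges. This graph is connected (all 6 vertices in one component) and has 6-1 = 5 edges. It is a tree.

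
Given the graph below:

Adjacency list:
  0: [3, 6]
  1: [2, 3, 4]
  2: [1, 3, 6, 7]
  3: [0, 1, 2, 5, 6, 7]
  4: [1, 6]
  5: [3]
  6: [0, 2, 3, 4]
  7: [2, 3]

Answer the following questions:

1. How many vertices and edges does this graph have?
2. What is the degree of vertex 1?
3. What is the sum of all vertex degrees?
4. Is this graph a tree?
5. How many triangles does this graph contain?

Count: 8 vertices, 12 edges.
Vertex 1 has neighbors [2, 3, 4], degree = 3.
Handshaking lemma: 2 * 12 = 24.
A tree on 8 vertices has 7 edges. This graph has 12 edges (5 extra). Not a tree.
Number of triangles = 4.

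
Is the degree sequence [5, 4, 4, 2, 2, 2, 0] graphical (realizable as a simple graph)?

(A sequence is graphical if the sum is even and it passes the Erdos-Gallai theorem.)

Sum of degrees = 19. Sum is odd, so the sequence is NOT graphical.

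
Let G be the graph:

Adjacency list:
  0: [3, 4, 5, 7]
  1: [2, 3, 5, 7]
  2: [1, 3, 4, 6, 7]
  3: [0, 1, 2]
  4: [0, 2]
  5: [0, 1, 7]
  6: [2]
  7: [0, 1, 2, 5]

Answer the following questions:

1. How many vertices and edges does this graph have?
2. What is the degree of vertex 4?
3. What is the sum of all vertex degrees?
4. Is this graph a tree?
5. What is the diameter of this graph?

Count: 8 vertices, 13 edges.
Vertex 4 has neighbors [0, 2], degree = 2.
Handshaking lemma: 2 * 13 = 26.
A tree on 8 vertices has 7 edges. This graph has 13 edges (6 extra). Not a tree.
Diameter (longest shortest path) = 3.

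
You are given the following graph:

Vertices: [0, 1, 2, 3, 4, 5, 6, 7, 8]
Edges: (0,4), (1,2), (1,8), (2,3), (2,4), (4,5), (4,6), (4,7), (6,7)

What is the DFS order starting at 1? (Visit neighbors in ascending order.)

DFS from vertex 1 (neighbors processed in ascending order):
Visit order: 1, 2, 3, 4, 0, 5, 6, 7, 8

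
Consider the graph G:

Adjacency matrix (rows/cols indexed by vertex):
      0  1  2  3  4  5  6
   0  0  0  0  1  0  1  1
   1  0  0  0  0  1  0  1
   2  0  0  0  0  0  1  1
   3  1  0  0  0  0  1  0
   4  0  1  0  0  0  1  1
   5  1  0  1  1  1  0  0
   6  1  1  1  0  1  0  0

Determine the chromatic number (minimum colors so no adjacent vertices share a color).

The graph has a maximum clique of size 3 (lower bound on chromatic number).
A valid 3-coloring: {0: 1, 1: 2, 2: 1, 3: 2, 4: 1, 5: 0, 6: 0}.
Chromatic number = 3.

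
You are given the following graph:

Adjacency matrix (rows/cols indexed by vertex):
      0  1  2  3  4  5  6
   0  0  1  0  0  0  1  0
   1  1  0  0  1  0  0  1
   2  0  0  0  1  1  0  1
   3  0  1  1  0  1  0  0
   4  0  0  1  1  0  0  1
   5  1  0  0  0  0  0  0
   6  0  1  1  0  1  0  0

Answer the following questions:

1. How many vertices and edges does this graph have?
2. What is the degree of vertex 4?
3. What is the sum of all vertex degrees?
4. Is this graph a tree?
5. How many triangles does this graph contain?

Count: 7 vertices, 9 edges.
Vertex 4 has neighbors [2, 3, 6], degree = 3.
Handshaking lemma: 2 * 9 = 18.
A tree on 7 vertices has 6 edges. This graph has 9 edges (3 extra). Not a tree.
Number of triangles = 2.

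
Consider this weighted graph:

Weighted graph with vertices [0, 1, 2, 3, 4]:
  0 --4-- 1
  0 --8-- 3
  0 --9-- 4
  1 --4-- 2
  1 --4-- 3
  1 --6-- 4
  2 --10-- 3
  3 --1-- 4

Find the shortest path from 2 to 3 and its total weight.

Using Dijkstra's algorithm from vertex 2:
Shortest path: 2 -> 1 -> 3
Total weight: 4 + 4 = 8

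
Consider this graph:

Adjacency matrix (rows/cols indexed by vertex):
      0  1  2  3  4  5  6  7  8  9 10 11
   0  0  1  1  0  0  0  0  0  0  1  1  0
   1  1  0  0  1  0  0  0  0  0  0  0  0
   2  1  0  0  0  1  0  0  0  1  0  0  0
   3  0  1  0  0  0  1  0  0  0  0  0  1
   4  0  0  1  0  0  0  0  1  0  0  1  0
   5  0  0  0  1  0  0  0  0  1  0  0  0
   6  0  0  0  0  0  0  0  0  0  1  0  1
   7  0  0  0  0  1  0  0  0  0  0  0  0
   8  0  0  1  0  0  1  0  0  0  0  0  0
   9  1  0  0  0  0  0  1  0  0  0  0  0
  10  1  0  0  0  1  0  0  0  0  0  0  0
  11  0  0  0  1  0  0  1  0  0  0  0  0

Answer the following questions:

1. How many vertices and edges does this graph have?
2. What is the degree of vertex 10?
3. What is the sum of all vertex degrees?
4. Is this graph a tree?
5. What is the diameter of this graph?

Count: 12 vertices, 14 edges.
Vertex 10 has neighbors [0, 4], degree = 2.
Handshaking lemma: 2 * 14 = 28.
A tree on 12 vertices has 11 edges. This graph has 14 edges (3 extra). Not a tree.
Diameter (longest shortest path) = 6.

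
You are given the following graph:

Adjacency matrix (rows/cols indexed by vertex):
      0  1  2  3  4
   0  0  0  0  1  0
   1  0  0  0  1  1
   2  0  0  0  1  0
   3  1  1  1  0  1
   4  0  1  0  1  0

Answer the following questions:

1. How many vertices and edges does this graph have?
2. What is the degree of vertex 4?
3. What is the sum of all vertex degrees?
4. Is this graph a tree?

Count: 5 vertices, 5 edges.
Vertex 4 has neighbors [1, 3], degree = 2.
Handshaking lemma: 2 * 5 = 10.
A tree on 5 vertices has 4 edges. This graph has 5 edges (1 extra). Not a tree.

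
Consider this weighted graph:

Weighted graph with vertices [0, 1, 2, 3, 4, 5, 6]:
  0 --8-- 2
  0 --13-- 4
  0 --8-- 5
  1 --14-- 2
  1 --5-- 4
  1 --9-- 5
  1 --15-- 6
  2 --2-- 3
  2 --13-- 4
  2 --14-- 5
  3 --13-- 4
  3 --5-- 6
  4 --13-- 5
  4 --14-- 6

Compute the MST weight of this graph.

Applying Kruskal's algorithm (sort edges by weight, add if no cycle):
  Add (2,3) w=2
  Add (1,4) w=5
  Add (3,6) w=5
  Add (0,5) w=8
  Add (0,2) w=8
  Add (1,5) w=9
  Skip (0,4) w=13 (creates cycle)
  Skip (2,4) w=13 (creates cycle)
  Skip (3,4) w=13 (creates cycle)
  Skip (4,5) w=13 (creates cycle)
  Skip (1,2) w=14 (creates cycle)
  Skip (2,5) w=14 (creates cycle)
  Skip (4,6) w=14 (creates cycle)
  Skip (1,6) w=15 (creates cycle)
MST weight = 37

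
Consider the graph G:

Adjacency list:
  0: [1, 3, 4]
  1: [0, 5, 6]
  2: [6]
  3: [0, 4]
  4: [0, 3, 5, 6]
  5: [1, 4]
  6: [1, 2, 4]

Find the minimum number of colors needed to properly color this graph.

The graph has a maximum clique of size 3 (lower bound on chromatic number).
A valid 3-coloring: {0: 1, 1: 0, 2: 0, 3: 2, 4: 0, 5: 1, 6: 1}.
Chromatic number = 3.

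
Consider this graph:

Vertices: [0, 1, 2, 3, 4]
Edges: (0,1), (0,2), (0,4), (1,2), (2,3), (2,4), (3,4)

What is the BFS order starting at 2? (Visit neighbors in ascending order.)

BFS from vertex 2 (neighbors processed in ascending order):
Visit order: 2, 0, 1, 3, 4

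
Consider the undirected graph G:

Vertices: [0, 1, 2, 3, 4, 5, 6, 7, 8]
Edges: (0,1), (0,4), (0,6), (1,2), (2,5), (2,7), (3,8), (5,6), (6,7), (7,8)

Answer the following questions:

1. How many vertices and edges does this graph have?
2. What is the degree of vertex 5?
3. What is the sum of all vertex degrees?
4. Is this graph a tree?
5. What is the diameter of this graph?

Count: 9 vertices, 10 edges.
Vertex 5 has neighbors [2, 6], degree = 2.
Handshaking lemma: 2 * 10 = 20.
A tree on 9 vertices has 8 edges. This graph has 10 edges (2 extra). Not a tree.
Diameter (longest shortest path) = 5.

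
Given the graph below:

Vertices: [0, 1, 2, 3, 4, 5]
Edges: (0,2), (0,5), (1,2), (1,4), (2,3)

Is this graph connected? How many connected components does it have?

Checking connectivity: the graph has 1 connected component(s).
All vertices are reachable from each other. The graph IS connected.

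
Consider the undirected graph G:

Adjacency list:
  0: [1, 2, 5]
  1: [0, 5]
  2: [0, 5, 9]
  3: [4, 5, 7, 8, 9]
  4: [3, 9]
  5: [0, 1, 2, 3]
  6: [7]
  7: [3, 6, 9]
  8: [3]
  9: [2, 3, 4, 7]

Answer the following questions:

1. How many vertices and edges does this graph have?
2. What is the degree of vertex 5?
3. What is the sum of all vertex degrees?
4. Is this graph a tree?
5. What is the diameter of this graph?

Count: 10 vertices, 14 edges.
Vertex 5 has neighbors [0, 1, 2, 3], degree = 4.
Handshaking lemma: 2 * 14 = 28.
A tree on 10 vertices has 9 edges. This graph has 14 edges (5 extra). Not a tree.
Diameter (longest shortest path) = 4.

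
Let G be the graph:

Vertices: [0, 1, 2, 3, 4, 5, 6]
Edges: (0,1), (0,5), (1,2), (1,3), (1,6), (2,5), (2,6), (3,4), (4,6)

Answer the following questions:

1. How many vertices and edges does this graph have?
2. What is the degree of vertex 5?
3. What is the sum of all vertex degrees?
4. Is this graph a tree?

Count: 7 vertices, 9 edges.
Vertex 5 has neighbors [0, 2], degree = 2.
Handshaking lemma: 2 * 9 = 18.
A tree on 7 vertices has 6 edges. This graph has 9 edges (3 extra). Not a tree.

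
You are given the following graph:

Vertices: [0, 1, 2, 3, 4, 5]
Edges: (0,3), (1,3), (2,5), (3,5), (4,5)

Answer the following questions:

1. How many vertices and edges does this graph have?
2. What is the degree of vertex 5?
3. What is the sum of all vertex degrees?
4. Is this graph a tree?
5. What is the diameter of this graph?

Count: 6 vertices, 5 edges.
Vertex 5 has neighbors [2, 3, 4], degree = 3.
Handshaking lemma: 2 * 5 = 10.
A graph is a tree iff it is connected and has exactly n-1 edges. This graph is connected (all 6 vertices in one component) and has 6-1 = 5 edges. It is a tree.
Diameter (longest shortest path) = 3.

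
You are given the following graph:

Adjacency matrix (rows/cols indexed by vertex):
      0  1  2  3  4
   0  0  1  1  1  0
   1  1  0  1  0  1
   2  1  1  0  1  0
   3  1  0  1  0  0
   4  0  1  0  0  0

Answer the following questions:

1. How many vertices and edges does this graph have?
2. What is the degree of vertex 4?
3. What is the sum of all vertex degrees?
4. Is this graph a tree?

Count: 5 vertices, 6 edges.
Vertex 4 has neighbors [1], degree = 1.
Handshaking lemma: 2 * 6 = 12.
A tree on 5 vertices has 4 edges. This graph has 6 edges (2 extra). Not a tree.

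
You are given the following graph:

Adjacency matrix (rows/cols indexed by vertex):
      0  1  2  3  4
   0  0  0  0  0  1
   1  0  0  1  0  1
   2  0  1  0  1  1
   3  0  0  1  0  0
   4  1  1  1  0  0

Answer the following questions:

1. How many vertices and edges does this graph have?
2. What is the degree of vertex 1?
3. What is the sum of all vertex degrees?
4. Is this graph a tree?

Count: 5 vertices, 5 edges.
Vertex 1 has neighbors [2, 4], degree = 2.
Handshaking lemma: 2 * 5 = 10.
A tree on 5 vertices has 4 edges. This graph has 5 edges (1 extra). Not a tree.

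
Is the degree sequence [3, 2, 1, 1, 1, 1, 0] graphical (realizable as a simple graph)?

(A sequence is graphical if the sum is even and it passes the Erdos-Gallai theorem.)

Sum of degrees = 9. Sum is odd, so the sequence is NOT graphical.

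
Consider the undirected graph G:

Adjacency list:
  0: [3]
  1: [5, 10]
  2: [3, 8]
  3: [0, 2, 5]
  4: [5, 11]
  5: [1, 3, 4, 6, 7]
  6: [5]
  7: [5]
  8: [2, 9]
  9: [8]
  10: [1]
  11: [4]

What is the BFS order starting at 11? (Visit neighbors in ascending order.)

BFS from vertex 11 (neighbors processed in ascending order):
Visit order: 11, 4, 5, 1, 3, 6, 7, 10, 0, 2, 8, 9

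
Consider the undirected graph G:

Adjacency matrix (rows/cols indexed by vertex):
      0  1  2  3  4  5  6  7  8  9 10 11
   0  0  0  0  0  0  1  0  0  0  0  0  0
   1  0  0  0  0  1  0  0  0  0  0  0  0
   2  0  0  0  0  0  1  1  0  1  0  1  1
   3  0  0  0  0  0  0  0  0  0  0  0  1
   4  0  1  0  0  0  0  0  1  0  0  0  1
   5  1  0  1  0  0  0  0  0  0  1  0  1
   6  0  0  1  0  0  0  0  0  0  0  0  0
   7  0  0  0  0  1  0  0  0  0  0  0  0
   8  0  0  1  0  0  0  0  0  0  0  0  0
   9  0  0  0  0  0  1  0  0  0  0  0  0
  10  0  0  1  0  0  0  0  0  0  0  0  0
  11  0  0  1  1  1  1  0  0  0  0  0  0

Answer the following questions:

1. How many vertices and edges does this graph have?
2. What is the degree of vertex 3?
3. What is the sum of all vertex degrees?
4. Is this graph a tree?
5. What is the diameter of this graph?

Count: 12 vertices, 12 edges.
Vertex 3 has neighbors [11], degree = 1.
Handshaking lemma: 2 * 12 = 24.
A tree on 12 vertices has 11 edges. This graph has 12 edges (1 extra). Not a tree.
Diameter (longest shortest path) = 4.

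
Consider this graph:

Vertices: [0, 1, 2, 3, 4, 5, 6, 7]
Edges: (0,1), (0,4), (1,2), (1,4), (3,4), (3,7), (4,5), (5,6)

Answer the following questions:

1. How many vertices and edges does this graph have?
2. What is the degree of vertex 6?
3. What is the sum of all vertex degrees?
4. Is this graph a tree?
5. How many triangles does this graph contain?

Count: 8 vertices, 8 edges.
Vertex 6 has neighbors [5], degree = 1.
Handshaking lemma: 2 * 8 = 16.
A tree on 8 vertices has 7 edges. This graph has 8 edges (1 extra). Not a tree.
Number of triangles = 1.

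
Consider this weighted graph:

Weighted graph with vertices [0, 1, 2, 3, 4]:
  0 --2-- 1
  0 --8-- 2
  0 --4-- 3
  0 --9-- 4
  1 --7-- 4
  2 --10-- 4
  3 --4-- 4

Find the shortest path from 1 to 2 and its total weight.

Using Dijkstra's algorithm from vertex 1:
Shortest path: 1 -> 0 -> 2
Total weight: 2 + 8 = 10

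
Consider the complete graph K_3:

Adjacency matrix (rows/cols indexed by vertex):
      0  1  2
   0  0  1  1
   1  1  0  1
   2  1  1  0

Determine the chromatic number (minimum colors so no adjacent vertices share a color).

In K_3, every vertex is adjacent to every other vertex.
Each vertex needs a unique color.
Chromatic number = 3.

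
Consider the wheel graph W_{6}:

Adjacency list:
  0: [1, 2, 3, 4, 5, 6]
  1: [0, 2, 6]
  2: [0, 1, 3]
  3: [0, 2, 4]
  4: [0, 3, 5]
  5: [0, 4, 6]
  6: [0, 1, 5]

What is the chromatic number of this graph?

W_{6} = C_{6} plus a hub adjacent to every cycle vertex.
The outer cycle needs 2 colors (even cycle); the hub is adjacent to all of them so needs a fresh color.
Chromatic number = 2 + 1 = 3.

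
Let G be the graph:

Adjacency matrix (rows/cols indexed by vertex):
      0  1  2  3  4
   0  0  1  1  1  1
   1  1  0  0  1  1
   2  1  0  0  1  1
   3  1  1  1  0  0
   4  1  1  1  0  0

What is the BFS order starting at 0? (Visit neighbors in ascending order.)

BFS from vertex 0 (neighbors processed in ascending order):
Visit order: 0, 1, 2, 3, 4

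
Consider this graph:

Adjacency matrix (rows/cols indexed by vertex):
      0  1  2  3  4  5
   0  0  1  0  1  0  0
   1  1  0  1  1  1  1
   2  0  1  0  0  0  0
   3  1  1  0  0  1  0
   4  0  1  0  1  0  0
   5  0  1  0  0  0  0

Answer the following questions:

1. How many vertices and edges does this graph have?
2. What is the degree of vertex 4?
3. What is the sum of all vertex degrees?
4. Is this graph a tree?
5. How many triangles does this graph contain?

Count: 6 vertices, 7 edges.
Vertex 4 has neighbors [1, 3], degree = 2.
Handshaking lemma: 2 * 7 = 14.
A tree on 6 vertices has 5 edges. This graph has 7 edges (2 extra). Not a tree.
Number of triangles = 2.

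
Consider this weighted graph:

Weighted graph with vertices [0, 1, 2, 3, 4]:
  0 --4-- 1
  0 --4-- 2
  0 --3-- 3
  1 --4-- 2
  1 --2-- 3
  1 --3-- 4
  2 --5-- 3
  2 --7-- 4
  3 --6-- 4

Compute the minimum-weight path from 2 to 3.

Using Dijkstra's algorithm from vertex 2:
Shortest path: 2 -> 3
Total weight: 5 = 5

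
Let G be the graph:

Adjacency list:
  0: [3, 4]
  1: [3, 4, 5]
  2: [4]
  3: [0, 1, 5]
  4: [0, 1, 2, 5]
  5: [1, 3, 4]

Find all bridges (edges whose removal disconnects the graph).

A bridge is an edge whose removal increases the number of connected components.
Bridges found: (2,4)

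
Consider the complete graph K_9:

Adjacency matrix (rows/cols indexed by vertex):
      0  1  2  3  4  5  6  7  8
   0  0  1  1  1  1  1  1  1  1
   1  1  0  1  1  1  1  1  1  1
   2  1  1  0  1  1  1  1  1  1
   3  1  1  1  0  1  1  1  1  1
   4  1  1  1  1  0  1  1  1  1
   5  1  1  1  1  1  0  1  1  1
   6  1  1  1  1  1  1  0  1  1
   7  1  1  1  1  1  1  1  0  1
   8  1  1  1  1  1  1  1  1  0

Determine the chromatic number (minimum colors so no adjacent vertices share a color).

In K_9, every vertex is adjacent to every other vertex.
Each vertex needs a unique color.
Chromatic number = 9.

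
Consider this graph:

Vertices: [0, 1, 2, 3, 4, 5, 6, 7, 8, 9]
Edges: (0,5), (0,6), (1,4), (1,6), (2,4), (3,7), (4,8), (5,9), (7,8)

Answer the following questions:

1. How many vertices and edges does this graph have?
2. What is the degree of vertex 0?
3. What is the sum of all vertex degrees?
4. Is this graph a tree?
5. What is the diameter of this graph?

Count: 10 vertices, 9 edges.
Vertex 0 has neighbors [5, 6], degree = 2.
Handshaking lemma: 2 * 9 = 18.
A graph is a tree iff it is connected and has exactly n-1 edges. This graph is connected (all 10 vertices in one component) and has 10-1 = 9 edges. It is a tree.
Diameter (longest shortest path) = 8.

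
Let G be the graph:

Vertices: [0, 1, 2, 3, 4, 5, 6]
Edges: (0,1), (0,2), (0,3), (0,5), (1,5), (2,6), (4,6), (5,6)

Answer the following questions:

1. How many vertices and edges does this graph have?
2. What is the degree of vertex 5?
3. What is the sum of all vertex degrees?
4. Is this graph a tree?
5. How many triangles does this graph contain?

Count: 7 vertices, 8 edges.
Vertex 5 has neighbors [0, 1, 6], degree = 3.
Handshaking lemma: 2 * 8 = 16.
A tree on 7 vertices has 6 edges. This graph has 8 edges (2 extra). Not a tree.
Number of triangles = 1.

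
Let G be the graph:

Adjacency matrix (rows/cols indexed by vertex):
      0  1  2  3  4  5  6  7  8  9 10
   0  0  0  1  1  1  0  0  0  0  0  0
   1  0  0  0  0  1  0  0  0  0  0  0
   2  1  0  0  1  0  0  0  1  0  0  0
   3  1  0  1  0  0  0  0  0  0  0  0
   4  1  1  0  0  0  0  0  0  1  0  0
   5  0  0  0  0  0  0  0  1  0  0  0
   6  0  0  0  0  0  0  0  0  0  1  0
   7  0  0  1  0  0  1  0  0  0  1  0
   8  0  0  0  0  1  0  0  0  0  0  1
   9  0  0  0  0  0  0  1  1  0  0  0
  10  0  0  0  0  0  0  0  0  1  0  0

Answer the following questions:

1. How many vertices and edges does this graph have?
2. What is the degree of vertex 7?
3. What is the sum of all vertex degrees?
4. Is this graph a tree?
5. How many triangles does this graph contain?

Count: 11 vertices, 11 edges.
Vertex 7 has neighbors [2, 5, 9], degree = 3.
Handshaking lemma: 2 * 11 = 22.
A tree on 11 vertices has 10 edges. This graph has 11 edges (1 extra). Not a tree.
Number of triangles = 1.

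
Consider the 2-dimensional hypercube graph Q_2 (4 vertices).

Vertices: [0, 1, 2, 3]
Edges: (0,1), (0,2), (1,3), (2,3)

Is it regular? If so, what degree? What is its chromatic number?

In Q_2, every vertex has exactly 2 neighbors (flip one of 2 bits), so it is 2-regular.
Q_2 is bipartite (partition by bit-parity), so chromatic number = 2.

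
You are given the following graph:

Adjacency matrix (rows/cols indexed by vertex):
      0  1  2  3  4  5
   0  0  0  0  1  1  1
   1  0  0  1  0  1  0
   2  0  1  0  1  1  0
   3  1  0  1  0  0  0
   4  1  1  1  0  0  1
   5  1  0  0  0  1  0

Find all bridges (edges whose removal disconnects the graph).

No bridges found. The graph is 2-edge-connected (no single edge removal disconnects it).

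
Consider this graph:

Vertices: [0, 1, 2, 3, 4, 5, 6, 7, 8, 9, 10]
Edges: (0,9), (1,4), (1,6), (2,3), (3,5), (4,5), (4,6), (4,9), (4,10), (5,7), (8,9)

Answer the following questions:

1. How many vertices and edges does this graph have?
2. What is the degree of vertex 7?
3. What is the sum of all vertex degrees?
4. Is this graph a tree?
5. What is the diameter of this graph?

Count: 11 vertices, 11 edges.
Vertex 7 has neighbors [5], degree = 1.
Handshaking lemma: 2 * 11 = 22.
A tree on 11 vertices has 10 edges. This graph has 11 edges (1 extra). Not a tree.
Diameter (longest shortest path) = 5.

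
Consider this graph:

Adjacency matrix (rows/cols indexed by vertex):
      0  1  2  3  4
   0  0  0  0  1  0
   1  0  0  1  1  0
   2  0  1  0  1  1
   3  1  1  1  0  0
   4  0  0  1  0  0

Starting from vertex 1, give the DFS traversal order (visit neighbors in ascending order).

DFS from vertex 1 (neighbors processed in ascending order):
Visit order: 1, 2, 3, 0, 4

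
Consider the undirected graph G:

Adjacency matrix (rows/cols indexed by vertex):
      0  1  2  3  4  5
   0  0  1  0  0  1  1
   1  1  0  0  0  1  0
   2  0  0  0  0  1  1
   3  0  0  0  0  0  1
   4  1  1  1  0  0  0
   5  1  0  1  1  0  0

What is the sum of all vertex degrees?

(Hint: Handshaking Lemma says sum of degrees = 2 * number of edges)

Count edges: 7 edges.
By Handshaking Lemma: sum of degrees = 2 * 7 = 14.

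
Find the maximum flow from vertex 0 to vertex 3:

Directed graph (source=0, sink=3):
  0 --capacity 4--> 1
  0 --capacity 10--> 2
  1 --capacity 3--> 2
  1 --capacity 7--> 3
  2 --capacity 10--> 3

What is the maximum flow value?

Computing max flow:
  Flow on (0->1): 4/4
  Flow on (0->2): 10/10
  Flow on (1->3): 4/7
  Flow on (2->3): 10/10
Maximum flow = 14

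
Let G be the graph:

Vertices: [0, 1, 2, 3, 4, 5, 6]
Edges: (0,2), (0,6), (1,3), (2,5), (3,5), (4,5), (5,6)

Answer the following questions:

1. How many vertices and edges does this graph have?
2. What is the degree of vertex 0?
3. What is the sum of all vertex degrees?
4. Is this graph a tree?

Count: 7 vertices, 7 edges.
Vertex 0 has neighbors [2, 6], degree = 2.
Handshaking lemma: 2 * 7 = 14.
A tree on 7 vertices has 6 edges. This graph has 7 edges (1 extra). Not a tree.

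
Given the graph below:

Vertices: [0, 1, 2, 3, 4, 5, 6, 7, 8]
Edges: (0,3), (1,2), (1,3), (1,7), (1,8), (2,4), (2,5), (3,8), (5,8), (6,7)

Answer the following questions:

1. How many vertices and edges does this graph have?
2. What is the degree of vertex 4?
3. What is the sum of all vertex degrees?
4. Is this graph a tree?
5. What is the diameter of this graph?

Count: 9 vertices, 10 edges.
Vertex 4 has neighbors [2], degree = 1.
Handshaking lemma: 2 * 10 = 20.
A tree on 9 vertices has 8 edges. This graph has 10 edges (2 extra). Not a tree.
Diameter (longest shortest path) = 4.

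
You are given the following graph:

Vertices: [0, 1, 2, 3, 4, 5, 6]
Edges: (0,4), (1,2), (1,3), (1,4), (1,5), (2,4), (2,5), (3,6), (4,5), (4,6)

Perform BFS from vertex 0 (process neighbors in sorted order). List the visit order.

BFS from vertex 0 (neighbors processed in ascending order):
Visit order: 0, 4, 1, 2, 5, 6, 3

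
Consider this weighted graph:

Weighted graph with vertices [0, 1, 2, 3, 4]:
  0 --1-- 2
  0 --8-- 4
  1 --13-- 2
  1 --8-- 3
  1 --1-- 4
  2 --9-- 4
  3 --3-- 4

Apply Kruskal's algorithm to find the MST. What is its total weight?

Applying Kruskal's algorithm (sort edges by weight, add if no cycle):
  Add (0,2) w=1
  Add (1,4) w=1
  Add (3,4) w=3
  Add (0,4) w=8
  Skip (1,3) w=8 (creates cycle)
  Skip (2,4) w=9 (creates cycle)
  Skip (1,2) w=13 (creates cycle)
MST weight = 13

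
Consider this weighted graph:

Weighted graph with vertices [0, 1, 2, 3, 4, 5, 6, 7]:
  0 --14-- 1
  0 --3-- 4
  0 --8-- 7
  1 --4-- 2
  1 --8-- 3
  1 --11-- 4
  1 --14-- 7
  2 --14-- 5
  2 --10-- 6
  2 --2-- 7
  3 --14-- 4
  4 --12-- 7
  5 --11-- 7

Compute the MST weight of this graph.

Applying Kruskal's algorithm (sort edges by weight, add if no cycle):
  Add (2,7) w=2
  Add (0,4) w=3
  Add (1,2) w=4
  Add (0,7) w=8
  Add (1,3) w=8
  Add (2,6) w=10
  Skip (1,4) w=11 (creates cycle)
  Add (5,7) w=11
  Skip (4,7) w=12 (creates cycle)
  Skip (0,1) w=14 (creates cycle)
  Skip (1,7) w=14 (creates cycle)
  Skip (2,5) w=14 (creates cycle)
  Skip (3,4) w=14 (creates cycle)
MST weight = 46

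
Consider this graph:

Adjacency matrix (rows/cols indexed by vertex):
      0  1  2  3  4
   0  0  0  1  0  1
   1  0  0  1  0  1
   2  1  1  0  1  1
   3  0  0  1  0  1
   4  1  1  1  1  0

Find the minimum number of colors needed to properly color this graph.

The graph has a maximum clique of size 3 (lower bound on chromatic number).
A valid 3-coloring: {0: 2, 1: 2, 2: 0, 3: 2, 4: 1}.
Chromatic number = 3.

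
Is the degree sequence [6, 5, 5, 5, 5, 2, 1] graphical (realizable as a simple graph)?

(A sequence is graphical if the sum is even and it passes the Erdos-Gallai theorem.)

Sum of degrees = 29. Sum is odd, so the sequence is NOT graphical.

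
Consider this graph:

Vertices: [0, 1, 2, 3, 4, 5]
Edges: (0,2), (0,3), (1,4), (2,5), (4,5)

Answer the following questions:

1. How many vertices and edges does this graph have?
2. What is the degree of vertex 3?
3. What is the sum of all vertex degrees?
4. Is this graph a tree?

Count: 6 vertices, 5 edges.
Vertex 3 has neighbors [0], degree = 1.
Handshaking lemma: 2 * 5 = 10.
A graph is a tree iff it is connected and has exactly n-1 edges. This graph is connected (all 6 vertices in one component) and has 6-1 = 5 edges. It is a tree.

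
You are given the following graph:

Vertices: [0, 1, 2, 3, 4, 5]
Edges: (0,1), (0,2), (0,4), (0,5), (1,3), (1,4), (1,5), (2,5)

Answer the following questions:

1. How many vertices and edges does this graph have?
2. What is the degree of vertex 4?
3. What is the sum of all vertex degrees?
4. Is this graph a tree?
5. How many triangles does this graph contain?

Count: 6 vertices, 8 edges.
Vertex 4 has neighbors [0, 1], degree = 2.
Handshaking lemma: 2 * 8 = 16.
A tree on 6 vertices has 5 edges. This graph has 8 edges (3 extra). Not a tree.
Number of triangles = 3.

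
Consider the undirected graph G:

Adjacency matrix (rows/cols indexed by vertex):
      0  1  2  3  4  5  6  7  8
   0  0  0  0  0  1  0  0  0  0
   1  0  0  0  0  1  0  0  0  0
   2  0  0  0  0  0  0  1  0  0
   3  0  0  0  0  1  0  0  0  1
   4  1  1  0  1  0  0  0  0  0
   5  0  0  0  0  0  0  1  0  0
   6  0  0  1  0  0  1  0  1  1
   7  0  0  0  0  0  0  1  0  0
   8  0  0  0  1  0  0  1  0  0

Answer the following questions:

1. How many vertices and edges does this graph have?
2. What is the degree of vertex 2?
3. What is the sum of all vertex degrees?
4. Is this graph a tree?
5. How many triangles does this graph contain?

Count: 9 vertices, 8 edges.
Vertex 2 has neighbors [6], degree = 1.
Handshaking lemma: 2 * 8 = 16.
A graph is a tree iff it is connected and has exactly n-1 edges. This graph is connected (all 9 vertices in one component) and has 9-1 = 8 edges. It is a tree.
Number of triangles = 0.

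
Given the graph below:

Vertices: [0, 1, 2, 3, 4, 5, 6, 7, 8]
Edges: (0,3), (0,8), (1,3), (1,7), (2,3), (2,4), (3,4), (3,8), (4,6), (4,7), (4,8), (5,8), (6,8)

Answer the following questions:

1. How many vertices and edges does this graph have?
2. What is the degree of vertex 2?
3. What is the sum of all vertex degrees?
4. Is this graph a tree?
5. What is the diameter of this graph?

Count: 9 vertices, 13 edges.
Vertex 2 has neighbors [3, 4], degree = 2.
Handshaking lemma: 2 * 13 = 26.
A tree on 9 vertices has 8 edges. This graph has 13 edges (5 extra). Not a tree.
Diameter (longest shortest path) = 3.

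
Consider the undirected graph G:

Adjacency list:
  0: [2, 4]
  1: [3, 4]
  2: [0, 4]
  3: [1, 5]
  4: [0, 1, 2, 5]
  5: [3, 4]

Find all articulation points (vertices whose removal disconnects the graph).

An articulation point is a vertex whose removal disconnects the graph.
Articulation points: [4]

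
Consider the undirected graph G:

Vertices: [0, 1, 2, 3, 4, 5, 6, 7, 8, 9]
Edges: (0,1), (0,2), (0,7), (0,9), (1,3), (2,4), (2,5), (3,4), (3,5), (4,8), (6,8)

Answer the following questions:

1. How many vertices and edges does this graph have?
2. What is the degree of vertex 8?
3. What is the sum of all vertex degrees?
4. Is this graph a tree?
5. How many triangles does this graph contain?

Count: 10 vertices, 11 edges.
Vertex 8 has neighbors [4, 6], degree = 2.
Handshaking lemma: 2 * 11 = 22.
A tree on 10 vertices has 9 edges. This graph has 11 edges (2 extra). Not a tree.
Number of triangles = 0.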